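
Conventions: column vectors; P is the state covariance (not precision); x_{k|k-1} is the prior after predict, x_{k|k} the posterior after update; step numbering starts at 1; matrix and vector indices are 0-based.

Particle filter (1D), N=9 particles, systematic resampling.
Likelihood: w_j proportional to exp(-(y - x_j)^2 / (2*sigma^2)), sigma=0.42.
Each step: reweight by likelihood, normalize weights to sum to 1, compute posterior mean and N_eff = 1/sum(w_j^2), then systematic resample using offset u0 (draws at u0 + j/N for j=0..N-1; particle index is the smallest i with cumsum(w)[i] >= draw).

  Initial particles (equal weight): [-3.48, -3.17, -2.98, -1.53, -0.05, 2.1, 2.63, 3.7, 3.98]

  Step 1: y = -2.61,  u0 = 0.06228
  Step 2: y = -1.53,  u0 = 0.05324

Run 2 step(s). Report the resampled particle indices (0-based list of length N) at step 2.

resampled_idx = [2, 4, 4, 5, 6, 6, 7, 8, 8]

step 1: w=[0.0941, 0.3307, 0.5457, 0.0295, 0.0000, 0.0000, 0.0000, 0.0000, 0.0000]  mean=-3.0471  Neff=2.3989  idx=[0, 1, 1, 1, 2, 2, 2, 2, 2]
step 2: w=[0.0014, 0.0340, 0.0340, 0.0340, 0.1793, 0.1793, 0.1793, 0.1793, 0.1793]  mean=-3.0001  Neff=6.0876  idx=[2, 4, 4, 5, 6, 6, 7, 8, 8]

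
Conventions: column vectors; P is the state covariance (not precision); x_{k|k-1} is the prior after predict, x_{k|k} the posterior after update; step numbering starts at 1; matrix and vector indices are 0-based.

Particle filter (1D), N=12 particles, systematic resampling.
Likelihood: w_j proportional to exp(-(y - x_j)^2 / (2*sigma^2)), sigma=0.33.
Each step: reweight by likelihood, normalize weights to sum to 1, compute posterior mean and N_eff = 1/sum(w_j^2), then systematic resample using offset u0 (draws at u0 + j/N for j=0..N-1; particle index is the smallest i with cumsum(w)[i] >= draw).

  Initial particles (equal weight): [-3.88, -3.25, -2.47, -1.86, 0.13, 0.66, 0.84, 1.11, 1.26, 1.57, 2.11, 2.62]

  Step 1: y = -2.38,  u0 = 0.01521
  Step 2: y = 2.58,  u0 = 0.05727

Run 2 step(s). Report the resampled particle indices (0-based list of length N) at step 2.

resampled_idx = [10, 10, 10, 10, 10, 10, 11, 11, 11, 11, 11, 11]

step 1: w=[0.0000, 0.0241, 0.7507, 0.2251, 0.0000, 0.0000, 0.0000, 0.0000, 0.0000, 0.0000, 0.0000, 0.0000]  mean=-2.3515  Neff=1.6264  idx=[1, 2, 2, 2, 2, 2, 2, 2, 2, 2, 3, 3]
step 2: w=[0.0000, 0.0000, 0.0000, 0.0000, 0.0000, 0.0000, 0.0000, 0.0000, 0.0000, 0.0000, 0.5000, 0.5000]  mean=-1.8600  Neff=2.0000  idx=[10, 10, 10, 10, 10, 10, 11, 11, 11, 11, 11, 11]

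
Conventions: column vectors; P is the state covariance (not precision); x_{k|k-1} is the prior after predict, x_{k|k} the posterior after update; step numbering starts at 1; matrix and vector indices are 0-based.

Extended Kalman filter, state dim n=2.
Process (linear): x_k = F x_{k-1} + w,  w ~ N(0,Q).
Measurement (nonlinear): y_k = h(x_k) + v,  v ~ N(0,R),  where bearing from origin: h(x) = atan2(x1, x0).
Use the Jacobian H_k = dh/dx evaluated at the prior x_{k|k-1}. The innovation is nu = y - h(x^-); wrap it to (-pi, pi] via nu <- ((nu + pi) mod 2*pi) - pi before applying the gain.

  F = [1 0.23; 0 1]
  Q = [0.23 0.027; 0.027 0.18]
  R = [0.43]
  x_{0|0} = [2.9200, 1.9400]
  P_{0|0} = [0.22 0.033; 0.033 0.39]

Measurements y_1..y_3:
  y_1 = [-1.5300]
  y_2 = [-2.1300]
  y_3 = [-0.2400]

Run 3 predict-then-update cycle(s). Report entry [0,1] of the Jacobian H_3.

step 1: x^-=[3.3662, 1.9400]  P^-=[0.4858 0.1497; 0.1497 0.5700]  H_jac=[-0.1285 0.2230]  S=[0.4578]  K=[-0.0635; 0.2356]  nu=[-2.0528]  x^+=[3.4965, 1.4563]  P^+=[0.4840 0.1565; 0.1565 0.5446]
step 2: x^-=[3.8314, 1.4563]  P^-=[0.8148 0.3088; 0.3088 0.7246]  H_jac=[-0.0867 0.2281]  S=[0.4616]  K=[-0.0004; 0.3000]  nu=[-2.4932]  x^+=[3.8325, 0.7083]  P^+=[0.8148 0.3089; 0.3089 0.6830]
step 3: x^-=[3.9954, 0.7083]  P^-=[1.2230 0.4930; 0.4930 0.8630]  H_jac=[-0.0430 0.2427]  S=[0.4728]  K=[0.1417; 0.3981]  nu=[-0.4155]  x^+=[3.9366, 0.5429]  P^+=[1.2135 0.4663; 0.4663 0.7881]

H_jac[0,1] = 0.2427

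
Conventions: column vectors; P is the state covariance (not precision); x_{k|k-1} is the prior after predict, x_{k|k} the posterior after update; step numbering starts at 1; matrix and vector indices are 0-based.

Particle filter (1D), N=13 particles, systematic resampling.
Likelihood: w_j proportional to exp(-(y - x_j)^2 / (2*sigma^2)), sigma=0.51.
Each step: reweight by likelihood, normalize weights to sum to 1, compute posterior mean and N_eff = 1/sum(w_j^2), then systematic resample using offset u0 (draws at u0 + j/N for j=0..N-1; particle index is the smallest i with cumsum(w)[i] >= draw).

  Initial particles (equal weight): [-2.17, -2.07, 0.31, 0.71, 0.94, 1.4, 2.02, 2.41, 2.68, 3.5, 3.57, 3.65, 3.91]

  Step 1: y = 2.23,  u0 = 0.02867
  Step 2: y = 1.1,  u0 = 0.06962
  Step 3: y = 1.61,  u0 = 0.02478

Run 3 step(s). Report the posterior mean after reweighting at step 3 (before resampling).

post_mean = 1.5870

step 1: w=[0.0000, 0.0000, 0.0003, 0.0040, 0.0138, 0.0899, 0.3107, 0.3177, 0.2291, 0.0152, 0.0107, 0.0070, 0.0015]  mean=2.2722  Neff=3.8659  idx=[5, 5, 6, 6, 6, 6, 7, 7, 7, 7, 8, 8, 8]
step 2: w=[0.3185, 0.3185, 0.0744, 0.0744, 0.0744, 0.0744, 0.0140, 0.0140, 0.0140, 0.0140, 0.0031, 0.0031, 0.0031]  mean=1.6530  Neff=4.4271  idx=[0, 0, 0, 0, 1, 1, 1, 1, 2, 3, 4, 5, 10]
step 3: w=[0.0887, 0.0887, 0.0887, 0.0887, 0.0887, 0.0887, 0.0887, 0.0887, 0.0699, 0.0699, 0.0699, 0.0699, 0.0107]  mean=1.5870  Neff=12.1037  idx=[0, 1, 2, 2, 3, 4, 5, 6, 7, 8, 9, 10, 11]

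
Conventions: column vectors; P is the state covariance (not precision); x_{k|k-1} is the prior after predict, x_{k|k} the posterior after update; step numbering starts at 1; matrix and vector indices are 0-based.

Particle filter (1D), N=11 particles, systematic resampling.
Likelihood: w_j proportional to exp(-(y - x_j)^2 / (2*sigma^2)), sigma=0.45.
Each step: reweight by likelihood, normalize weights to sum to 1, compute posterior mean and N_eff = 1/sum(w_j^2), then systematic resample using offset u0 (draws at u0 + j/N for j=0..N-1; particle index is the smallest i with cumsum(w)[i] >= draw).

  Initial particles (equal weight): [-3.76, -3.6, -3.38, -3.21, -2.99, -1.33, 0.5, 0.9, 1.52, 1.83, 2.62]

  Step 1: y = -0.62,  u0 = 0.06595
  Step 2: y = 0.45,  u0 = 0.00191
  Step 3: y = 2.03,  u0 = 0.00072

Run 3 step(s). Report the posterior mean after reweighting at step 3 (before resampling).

step 1: w=[0.0000, 0.0000, 0.0000, 0.0000, 0.0000, 0.8558, 0.1342, 0.0099, 0.0000, 0.0000, 0.0000]  mean=-1.0622  Neff=1.3323  idx=[5, 5, 5, 5, 5, 5, 5, 5, 5, 6, 6]
step 2: w=[0.0002, 0.0002, 0.0002, 0.0002, 0.0002, 0.0002, 0.0002, 0.0002, 0.0002, 0.4991, 0.4991]  mean=0.4967  Neff=2.0073  idx=[9, 9, 9, 9, 9, 9, 10, 10, 10, 10, 10]
step 3: w=[0.0909, 0.0909, 0.0909, 0.0909, 0.0909, 0.0909, 0.0909, 0.0909, 0.0909, 0.0909, 0.0909]  mean=0.5000  Neff=11.0000  idx=[0, 1, 2, 3, 4, 5, 6, 7, 8, 9, 10]

post_mean = 0.5000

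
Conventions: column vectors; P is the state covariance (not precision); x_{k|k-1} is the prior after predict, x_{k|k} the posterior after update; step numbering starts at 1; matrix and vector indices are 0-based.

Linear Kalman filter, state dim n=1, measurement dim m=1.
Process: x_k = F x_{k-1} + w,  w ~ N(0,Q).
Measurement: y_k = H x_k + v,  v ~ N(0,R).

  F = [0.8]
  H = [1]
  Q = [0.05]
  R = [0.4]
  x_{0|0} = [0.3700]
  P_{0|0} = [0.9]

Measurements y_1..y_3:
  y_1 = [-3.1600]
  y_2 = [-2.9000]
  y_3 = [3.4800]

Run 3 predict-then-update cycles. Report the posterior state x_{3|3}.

step 1: x^-=[0.2960]  P^-=[0.6260]  S=[1.0260]  K=[0.6101]  nu=[-3.4560]  x^+=[-1.8126]  P^+=[0.2441]
step 2: x^-=[-1.4501]  P^-=[0.2062]  S=[0.6062]  K=[0.3401]  nu=[-1.4499]  x^+=[-1.9433]  P^+=[0.1361]
step 3: x^-=[-1.5546]  P^-=[0.1371]  S=[0.5371]  K=[0.2552]  nu=[5.0346]  x^+=[-0.2696]  P^+=[0.1021]

x_post = [-0.2696]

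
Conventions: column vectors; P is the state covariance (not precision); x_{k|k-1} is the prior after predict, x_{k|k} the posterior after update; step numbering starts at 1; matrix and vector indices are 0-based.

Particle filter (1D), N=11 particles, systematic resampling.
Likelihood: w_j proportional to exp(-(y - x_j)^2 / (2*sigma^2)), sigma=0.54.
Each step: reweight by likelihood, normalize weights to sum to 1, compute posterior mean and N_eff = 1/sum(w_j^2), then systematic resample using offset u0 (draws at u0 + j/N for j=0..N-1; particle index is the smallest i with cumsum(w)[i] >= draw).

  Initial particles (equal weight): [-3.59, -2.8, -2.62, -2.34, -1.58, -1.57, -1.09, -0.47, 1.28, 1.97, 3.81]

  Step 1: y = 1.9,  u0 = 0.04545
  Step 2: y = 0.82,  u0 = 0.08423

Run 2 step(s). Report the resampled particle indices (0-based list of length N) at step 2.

resampled_idx = [0, 0, 1, 1, 2, 2, 3, 3, 4, 7, 10]

step 1: w=[0.0000, 0.0000, 0.0000, 0.0000, 0.0000, 0.0000, 0.0000, 0.0000, 0.3424, 0.6563, 0.0013]  mean=1.7360  Neff=1.8249  idx=[8, 8, 8, 8, 9, 9, 9, 9, 9, 9, 9]
step 2: w=[0.1983, 0.1983, 0.1983, 0.1983, 0.0295, 0.0295, 0.0295, 0.0295, 0.0295, 0.0295, 0.0295]  mean=1.4226  Neff=6.1181  idx=[0, 0, 1, 1, 2, 2, 3, 3, 4, 7, 10]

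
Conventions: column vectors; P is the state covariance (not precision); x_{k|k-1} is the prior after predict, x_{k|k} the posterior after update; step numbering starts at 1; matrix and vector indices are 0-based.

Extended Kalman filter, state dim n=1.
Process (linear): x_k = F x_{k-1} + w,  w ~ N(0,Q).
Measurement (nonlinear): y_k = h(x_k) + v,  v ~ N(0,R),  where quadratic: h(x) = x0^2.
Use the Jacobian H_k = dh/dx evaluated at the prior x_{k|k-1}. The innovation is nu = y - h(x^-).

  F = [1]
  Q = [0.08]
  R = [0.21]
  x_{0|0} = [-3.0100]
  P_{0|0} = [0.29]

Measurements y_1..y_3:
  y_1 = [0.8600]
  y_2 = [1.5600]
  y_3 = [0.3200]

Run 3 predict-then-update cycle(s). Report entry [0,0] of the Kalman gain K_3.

step 1: x^-=[-3.0100]  P^-=[0.3700]  H_jac=[-6.0200]  S=[13.6189]  K=[-0.1636]  nu=[-8.2001]  x^+=[-1.6689]  P^+=[0.0057]
step 2: x^-=[-1.6689]  P^-=[0.0857]  H_jac=[-3.3377]  S=[1.1648]  K=[-0.2456]  nu=[-1.2251]  x^+=[-1.3680]  P^+=[0.0155]
step 3: x^-=[-1.3680]  P^-=[0.0955]  H_jac=[-2.7360]  S=[0.9245]  K=[-0.2825]  nu=[-1.5514]  x^+=[-0.9298]  P^+=[0.0217]

K[0,0] = -0.2825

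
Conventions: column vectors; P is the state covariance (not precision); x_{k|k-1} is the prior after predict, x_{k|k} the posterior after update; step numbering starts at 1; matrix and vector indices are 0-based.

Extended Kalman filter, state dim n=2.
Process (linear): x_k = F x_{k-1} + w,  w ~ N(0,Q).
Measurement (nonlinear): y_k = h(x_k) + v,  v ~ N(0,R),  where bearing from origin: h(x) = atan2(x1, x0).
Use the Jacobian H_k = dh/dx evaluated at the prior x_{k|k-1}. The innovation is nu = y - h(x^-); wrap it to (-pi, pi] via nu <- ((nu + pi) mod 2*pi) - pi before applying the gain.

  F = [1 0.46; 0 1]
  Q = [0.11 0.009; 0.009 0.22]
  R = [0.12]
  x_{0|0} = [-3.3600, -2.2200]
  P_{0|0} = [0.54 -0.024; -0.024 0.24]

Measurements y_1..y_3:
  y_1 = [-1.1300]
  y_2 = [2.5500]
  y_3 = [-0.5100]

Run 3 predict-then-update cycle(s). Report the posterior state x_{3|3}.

x_post = [-6.8686, -3.8714]

step 1: x^-=[-4.3812, -2.2200]  P^-=[0.6787 0.0954; 0.0954 0.4600]  H_jac=[0.0920 -0.1816]  S=[0.1377]  K=[0.3277; -0.5428]  nu=[1.5426]  x^+=[-3.8757, -3.0574]  P^+=[0.6639 0.1199; 0.1199 0.4194]
step 2: x^-=[-5.2821, -3.0574]  P^-=[0.9730 0.3218; 0.3218 0.6394]  H_jac=[0.0821 -0.1418]  S=[0.1319]  K=[0.2594; -0.4871]  nu=[-1.1163]  x^+=[-5.5717, -2.5136]  P^+=[0.9641 0.3385; 0.3385 0.6081]
step 3: x^-=[-6.7280, -2.5136]  P^-=[1.5142 0.6272; 0.6272 0.8281]  H_jac=[0.0487 -0.1304]  S=[0.1297]  K=[-0.0619; -0.5971]  nu=[2.2740]  x^+=[-6.8686, -3.8714]  P^+=[1.5137 0.6224; 0.6224 0.7819]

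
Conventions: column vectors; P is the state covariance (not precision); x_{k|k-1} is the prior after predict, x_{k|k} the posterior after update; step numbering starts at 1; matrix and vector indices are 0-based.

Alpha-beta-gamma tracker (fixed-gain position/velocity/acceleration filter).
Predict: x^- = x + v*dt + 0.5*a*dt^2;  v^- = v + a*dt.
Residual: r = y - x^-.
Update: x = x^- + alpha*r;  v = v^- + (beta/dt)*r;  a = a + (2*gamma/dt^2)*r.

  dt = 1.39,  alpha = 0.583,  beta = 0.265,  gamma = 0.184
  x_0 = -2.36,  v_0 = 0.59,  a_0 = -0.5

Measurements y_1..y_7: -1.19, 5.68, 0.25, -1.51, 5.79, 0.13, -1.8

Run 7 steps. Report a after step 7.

step 1: x_pred=-2.0229  r=0.8329  x^+=-1.5373  v^+=0.0538  a^+=-0.3414
step 2: x_pred=-1.7923  r=7.4723  x^+=2.5640  v^+=1.0039  a^+=1.0819
step 3: x_pred=5.0046  r=-4.7546  x^+=2.2327  v^+=1.6012  a^+=0.1763
step 4: x_pred=4.6287  r=-6.1387  x^+=1.0498  v^+=0.6759  a^+=-0.9929
step 5: x_pred=1.0302  r=4.7598  x^+=3.8052  v^+=0.2032  a^+=-0.0863
step 6: x_pred=4.0042  r=-3.8742  x^+=1.7455  v^+=-0.6554  a^+=-0.8243
step 7: x_pred=0.0383  r=-1.8383  x^+=-1.0334  v^+=-2.1516  a^+=-1.1744

a_post = -1.1744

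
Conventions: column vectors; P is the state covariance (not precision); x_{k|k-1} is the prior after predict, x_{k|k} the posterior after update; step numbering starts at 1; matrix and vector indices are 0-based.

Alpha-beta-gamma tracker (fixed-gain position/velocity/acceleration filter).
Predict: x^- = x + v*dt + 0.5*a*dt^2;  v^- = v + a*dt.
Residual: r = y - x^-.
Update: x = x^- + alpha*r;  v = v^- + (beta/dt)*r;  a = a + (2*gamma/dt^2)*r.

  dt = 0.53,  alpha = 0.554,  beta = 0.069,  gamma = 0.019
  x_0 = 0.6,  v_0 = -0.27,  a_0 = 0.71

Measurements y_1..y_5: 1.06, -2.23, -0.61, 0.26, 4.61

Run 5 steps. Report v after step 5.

v_post = 1.3894

step 1: x_pred=0.5566  r=0.5034  x^+=0.8355  v^+=0.1718  a^+=0.7781
step 2: x_pred=1.0358  r=-3.2658  x^+=-0.7734  v^+=0.1590  a^+=0.3363
step 3: x_pred=-0.6419  r=0.0319  x^+=-0.6242  v^+=0.3414  a^+=0.3406
step 4: x_pred=-0.3954  r=0.6554  x^+=-0.0323  v^+=0.6073  a^+=0.4293
step 5: x_pred=0.3498  r=4.2602  x^+=2.7100  v^+=1.3894  a^+=1.0056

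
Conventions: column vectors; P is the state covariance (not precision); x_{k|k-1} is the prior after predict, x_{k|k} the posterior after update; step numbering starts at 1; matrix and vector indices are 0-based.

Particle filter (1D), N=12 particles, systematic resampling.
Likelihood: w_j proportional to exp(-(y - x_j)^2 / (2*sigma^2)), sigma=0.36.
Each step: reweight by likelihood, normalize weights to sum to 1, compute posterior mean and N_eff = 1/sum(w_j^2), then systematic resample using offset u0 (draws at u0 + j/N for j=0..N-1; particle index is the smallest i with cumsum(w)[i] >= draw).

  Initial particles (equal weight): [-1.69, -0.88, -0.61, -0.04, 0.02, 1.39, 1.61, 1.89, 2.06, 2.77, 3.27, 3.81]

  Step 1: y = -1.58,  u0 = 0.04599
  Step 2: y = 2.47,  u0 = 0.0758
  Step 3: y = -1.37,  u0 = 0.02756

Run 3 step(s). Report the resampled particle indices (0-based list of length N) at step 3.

step 1: w=[0.8430, 0.1334, 0.0234, 0.0001, 0.0000, 0.0000, 0.0000, 0.0000, 0.0000, 0.0000, 0.0000, 0.0000]  mean=-1.5564  Neff=1.3716  idx=[0, 0, 0, 0, 0, 0, 0, 0, 0, 0, 1, 1]
step 2: w=[0.0000, 0.0000, 0.0000, 0.0000, 0.0000, 0.0000, 0.0000, 0.0000, 0.0000, 0.0000, 0.5000, 0.5000]  mean=-0.8800  Neff=2.0000  idx=[10, 10, 10, 10, 10, 10, 11, 11, 11, 11, 11, 11]
step 3: w=[0.0833, 0.0833, 0.0833, 0.0833, 0.0833, 0.0833, 0.0833, 0.0833, 0.0833, 0.0833, 0.0833, 0.0833]  mean=-0.8800  Neff=12.0000  idx=[0, 1, 2, 3, 4, 5, 6, 7, 8, 9, 10, 11]

resampled_idx = [0, 1, 2, 3, 4, 5, 6, 7, 8, 9, 10, 11]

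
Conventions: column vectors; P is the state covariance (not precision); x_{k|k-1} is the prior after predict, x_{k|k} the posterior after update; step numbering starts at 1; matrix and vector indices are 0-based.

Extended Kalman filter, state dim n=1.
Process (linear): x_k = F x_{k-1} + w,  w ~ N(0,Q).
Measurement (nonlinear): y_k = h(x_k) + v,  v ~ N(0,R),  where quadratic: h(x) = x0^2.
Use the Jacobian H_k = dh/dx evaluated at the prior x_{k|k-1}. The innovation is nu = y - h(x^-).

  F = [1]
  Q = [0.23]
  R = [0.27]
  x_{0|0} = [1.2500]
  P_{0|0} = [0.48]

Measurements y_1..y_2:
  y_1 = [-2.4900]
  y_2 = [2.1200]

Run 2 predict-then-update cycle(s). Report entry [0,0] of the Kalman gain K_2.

K[0,0] = -0.4256

step 1: x^-=[1.2500]  P^-=[0.7100]  H_jac=[2.5000]  S=[4.7075]  K=[0.3771]  nu=[-4.0525]  x^+=[-0.2780]  P^+=[0.0407]
step 2: x^-=[-0.2780]  P^-=[0.2707]  H_jac=[-0.5561]  S=[0.3537]  K=[-0.4256]  nu=[2.0427]  x^+=[-1.1474]  P^+=[0.2067]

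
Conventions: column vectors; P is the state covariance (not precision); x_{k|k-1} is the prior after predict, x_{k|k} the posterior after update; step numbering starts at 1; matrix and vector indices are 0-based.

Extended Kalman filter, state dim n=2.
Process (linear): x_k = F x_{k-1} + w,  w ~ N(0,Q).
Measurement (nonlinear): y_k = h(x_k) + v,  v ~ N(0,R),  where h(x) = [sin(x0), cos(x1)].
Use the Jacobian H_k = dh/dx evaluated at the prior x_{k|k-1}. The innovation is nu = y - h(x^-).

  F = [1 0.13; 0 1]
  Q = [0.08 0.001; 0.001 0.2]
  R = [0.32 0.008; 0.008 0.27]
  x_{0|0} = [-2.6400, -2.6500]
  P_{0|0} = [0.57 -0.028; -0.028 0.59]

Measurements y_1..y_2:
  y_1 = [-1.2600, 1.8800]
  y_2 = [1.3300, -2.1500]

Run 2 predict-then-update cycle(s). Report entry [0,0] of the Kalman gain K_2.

K[0,0] = -0.4233

step 1: x^-=[-2.9845, -2.6500]  P^-=[0.6527 0.0497; 0.0497 0.7900]  H_jac=[-0.9877 0.0000; 0.0000 0.4720]  S=[0.9567 -0.0152; -0.0152 0.4460]  K=[-0.6733 0.0297; -0.0381 0.8348]  nu=[-1.1036, 2.7616]  x^+=[-2.1594, -0.3027]  P^+=[0.2179 0.0056; 0.0056 0.4768]
step 2: x^-=[-2.1988, -0.3027]  P^-=[0.3074 0.0686; 0.0686 0.6768]  H_jac=[-0.5875 0.0000; 0.0000 0.2981]  S=[0.4261 -0.0040; -0.0040 0.3301]  K=[-0.4233 0.0568; -0.0888 0.6101]  nu=[2.1392, -3.1045]  x^+=[-3.2806, -2.3866]  P^+=[0.2298 0.0401; 0.0401 0.5502]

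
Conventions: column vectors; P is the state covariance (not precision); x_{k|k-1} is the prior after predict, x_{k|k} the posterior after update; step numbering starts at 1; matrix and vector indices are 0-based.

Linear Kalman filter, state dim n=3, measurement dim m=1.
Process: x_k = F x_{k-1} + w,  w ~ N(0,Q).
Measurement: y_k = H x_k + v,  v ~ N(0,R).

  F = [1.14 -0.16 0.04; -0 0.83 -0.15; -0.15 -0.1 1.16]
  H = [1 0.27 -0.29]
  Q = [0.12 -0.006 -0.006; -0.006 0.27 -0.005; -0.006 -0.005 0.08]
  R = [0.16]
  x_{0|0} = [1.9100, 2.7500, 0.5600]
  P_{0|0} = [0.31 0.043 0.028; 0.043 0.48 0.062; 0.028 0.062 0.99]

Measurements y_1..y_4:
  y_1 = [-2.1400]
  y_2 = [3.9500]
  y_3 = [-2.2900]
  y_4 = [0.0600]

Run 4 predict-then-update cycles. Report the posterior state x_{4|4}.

x_post = [0.0500, 0.3812, 1.6428]

step 1: x^-=[1.7598, 2.1985, 0.0881]  P^-=[0.5228 -0.0362 0.0158; -0.0362 0.6075 -0.1612; 0.0158 -0.1612 1.4011]  S=[0.8414]  K=[0.6043; 0.2074; -0.5158]  nu=[-4.4678]  x^+=[-0.9400, 1.2717, 2.3926]  P^+=[0.2156 -0.1417 0.2781; -0.1417 0.5713 -0.0712; 0.2781 -0.0712 1.1772]
step 2: x^-=[-1.1793, 0.6967, 2.7892]  P^-=[0.4947 -0.2746 0.4132; -0.2746 0.7078 -0.3030; 0.4132 -0.3030 1.5901]  S=[0.4994]  K=[0.6020; 0.0086; -0.2597]  nu=[5.7501]  x^+=[2.2822, 0.7464, 1.2958]  P^+=[0.3137 -0.2772 0.4913; -0.2772 0.7077 -0.3018; 0.4913 -0.3018 1.5564]
step 3: x^-=[2.5341, 0.4251, 1.0862]  P^-=[0.6980 -0.4729 0.7528; -0.4729 0.8677 -0.5841; 0.7528 -0.5841 2.0792]  S=[0.4956]  K=[0.7103; -0.1397; -0.0158]  nu=[-4.6239]  x^+=[-0.7502, 1.0712, 1.1593]  P^+=[0.4480 -0.4237 0.7584; -0.4237 0.8581 -0.5852; 0.7584 -0.5852 2.0791]
step 4: x^-=[-0.9803, 0.7152, 1.3502]  P^-=[0.9588 -0.6965 1.1751; -0.6965 1.0536 -0.9404; 1.1751 -0.9404 2.7554]  S=[0.5169]  K=[0.8317; -0.2696; 0.2362]  nu=[1.2387]  x^+=[0.0500, 0.3812, 1.6428]  P^+=[0.6012 -0.5806 1.0735; -0.5806 1.0161 -0.9075; 1.0735 -0.9075 2.7266]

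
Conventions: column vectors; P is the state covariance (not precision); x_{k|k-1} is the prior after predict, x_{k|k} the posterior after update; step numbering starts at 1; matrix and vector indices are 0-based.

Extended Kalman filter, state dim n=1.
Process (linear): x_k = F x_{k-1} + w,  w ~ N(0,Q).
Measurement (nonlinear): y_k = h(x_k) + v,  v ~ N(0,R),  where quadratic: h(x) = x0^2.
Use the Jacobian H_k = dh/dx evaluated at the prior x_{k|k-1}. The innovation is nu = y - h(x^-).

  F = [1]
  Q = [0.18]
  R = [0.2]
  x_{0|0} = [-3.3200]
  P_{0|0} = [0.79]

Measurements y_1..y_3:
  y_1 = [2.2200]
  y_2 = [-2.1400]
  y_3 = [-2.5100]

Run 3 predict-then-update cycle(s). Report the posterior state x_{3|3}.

x_post = [0.8145]

step 1: x^-=[-3.3200]  P^-=[0.9700]  H_jac=[-6.6400]  S=[42.9669]  K=[-0.1499]  nu=[-8.8024]  x^+=[-2.0005]  P^+=[0.0045]
step 2: x^-=[-2.0005]  P^-=[0.1845]  H_jac=[-4.0010]  S=[3.1537]  K=[-0.2341]  nu=[-6.1420]  x^+=[-0.5627]  P^+=[0.0117]
step 3: x^-=[-0.5627]  P^-=[0.1917]  H_jac=[-1.1255]  S=[0.4428]  K=[-0.4872]  nu=[-2.8267]  x^+=[0.8145]  P^+=[0.0866]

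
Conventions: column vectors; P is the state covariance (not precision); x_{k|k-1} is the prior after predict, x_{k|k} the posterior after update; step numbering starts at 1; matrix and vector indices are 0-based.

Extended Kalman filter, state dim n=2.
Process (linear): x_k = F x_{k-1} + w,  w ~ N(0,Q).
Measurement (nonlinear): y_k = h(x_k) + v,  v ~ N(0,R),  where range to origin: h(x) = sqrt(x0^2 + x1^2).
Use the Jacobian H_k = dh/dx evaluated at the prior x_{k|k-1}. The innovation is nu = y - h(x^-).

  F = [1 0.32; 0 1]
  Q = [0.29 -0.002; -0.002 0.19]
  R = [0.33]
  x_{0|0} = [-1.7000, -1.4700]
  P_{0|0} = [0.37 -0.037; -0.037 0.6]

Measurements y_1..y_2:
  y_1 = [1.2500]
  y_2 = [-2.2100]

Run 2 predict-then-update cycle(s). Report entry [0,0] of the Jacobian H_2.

H_jac[0,0] = -0.8983

step 1: x^-=[-2.1704, -1.4700]  P^-=[0.6978 0.1530; 0.1530 0.7900]  H_jac=[-0.8280 -0.5608]  S=[1.1988]  K=[-0.5535; -0.4752]  nu=[-1.3714]  x^+=[-1.4114, -0.8183]  P^+=[0.3305 -0.1623; -0.1623 0.5193]
step 2: x^-=[-1.6733, -0.8183]  P^-=[0.5698 0.0019; 0.0019 0.7093]  H_jac=[-0.8983 -0.4393]  S=[0.9282]  K=[-0.5524; -0.3375]  nu=[-4.0726]  x^+=[0.5763, 0.5563]  P^+=[0.2866 -0.1712; -0.1712 0.6035]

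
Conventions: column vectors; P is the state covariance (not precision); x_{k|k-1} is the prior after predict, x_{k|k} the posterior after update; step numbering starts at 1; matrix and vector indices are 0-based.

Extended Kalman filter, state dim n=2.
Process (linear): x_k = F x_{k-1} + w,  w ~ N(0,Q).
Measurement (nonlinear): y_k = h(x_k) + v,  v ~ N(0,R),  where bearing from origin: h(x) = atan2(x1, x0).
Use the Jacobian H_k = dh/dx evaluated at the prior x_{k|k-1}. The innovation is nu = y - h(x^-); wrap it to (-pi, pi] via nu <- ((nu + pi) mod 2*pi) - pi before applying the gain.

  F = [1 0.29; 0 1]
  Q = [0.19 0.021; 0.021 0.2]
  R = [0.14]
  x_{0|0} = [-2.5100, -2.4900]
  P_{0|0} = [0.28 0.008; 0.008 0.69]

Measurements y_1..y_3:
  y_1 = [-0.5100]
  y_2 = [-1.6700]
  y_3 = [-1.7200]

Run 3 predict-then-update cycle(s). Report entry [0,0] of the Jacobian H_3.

step 1: x^-=[-3.2321, -2.4900]  P^-=[0.5327 0.2291; 0.2291 0.8900]  H_jac=[0.1496 -0.1942]  S=[0.1722]  K=[0.2044; -0.8047]  nu=[1.9752]  x^+=[-2.8283, -4.0794]  P^+=[0.5255 0.2574; 0.2574 0.7785]
step 2: x^-=[-4.0113, -4.0794]  P^-=[0.9303 0.5042; 0.5042 0.9785]  H_jac=[0.1246 -0.1226]  S=[0.1537]  K=[0.3522; -0.3713]  nu=[0.6778]  x^+=[-3.7726, -4.3310]  P^+=[0.9112 0.5243; 0.5243 0.9573]
step 3: x^-=[-5.0286, -4.3310]  P^-=[1.4858 0.8229; 0.8229 1.1573]  H_jac=[0.0983 -0.1142]  S=[0.1510]  K=[0.3454; -0.3392]  nu=[0.7106]  x^+=[-4.7832, -4.5721]  P^+=[1.4678 0.8406; 0.8406 1.1400]

H_jac[0,0] = 0.0983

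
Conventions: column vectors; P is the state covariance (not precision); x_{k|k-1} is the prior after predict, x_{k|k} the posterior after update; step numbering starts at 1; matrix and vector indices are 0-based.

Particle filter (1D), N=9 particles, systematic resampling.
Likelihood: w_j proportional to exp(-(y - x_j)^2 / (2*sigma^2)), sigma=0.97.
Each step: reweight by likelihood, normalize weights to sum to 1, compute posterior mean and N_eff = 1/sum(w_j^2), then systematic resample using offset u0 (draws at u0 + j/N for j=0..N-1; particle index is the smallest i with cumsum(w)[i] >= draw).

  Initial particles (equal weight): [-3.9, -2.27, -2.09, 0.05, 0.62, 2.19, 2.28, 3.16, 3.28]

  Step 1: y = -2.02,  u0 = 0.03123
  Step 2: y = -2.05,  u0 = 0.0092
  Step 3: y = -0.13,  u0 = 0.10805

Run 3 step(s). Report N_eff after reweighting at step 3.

step 1: w=[0.0681, 0.4309, 0.4443, 0.0457, 0.0110, 0.0000, 0.0000, 0.0000, 0.0000]  mean=-2.1630  Neff=2.5647  idx=[0, 1, 1, 1, 1, 2, 2, 2, 2]
step 2: w=[0.0201, 0.1210, 0.1210, 0.1210, 0.1210, 0.1240, 0.1240, 0.1240, 0.1240]  mean=-2.2135  Neff=8.3028  idx=[0, 1, 2, 3, 4, 5, 6, 7, 8]
step 3: w=[0.0006, 0.1007, 0.1007, 0.1007, 0.1007, 0.1491, 0.1491, 0.1491, 0.1491]  mean=-2.1636  Neff=7.7202  idx=[2, 3, 4, 5, 5, 6, 7, 8, 8]

N_eff = 7.7202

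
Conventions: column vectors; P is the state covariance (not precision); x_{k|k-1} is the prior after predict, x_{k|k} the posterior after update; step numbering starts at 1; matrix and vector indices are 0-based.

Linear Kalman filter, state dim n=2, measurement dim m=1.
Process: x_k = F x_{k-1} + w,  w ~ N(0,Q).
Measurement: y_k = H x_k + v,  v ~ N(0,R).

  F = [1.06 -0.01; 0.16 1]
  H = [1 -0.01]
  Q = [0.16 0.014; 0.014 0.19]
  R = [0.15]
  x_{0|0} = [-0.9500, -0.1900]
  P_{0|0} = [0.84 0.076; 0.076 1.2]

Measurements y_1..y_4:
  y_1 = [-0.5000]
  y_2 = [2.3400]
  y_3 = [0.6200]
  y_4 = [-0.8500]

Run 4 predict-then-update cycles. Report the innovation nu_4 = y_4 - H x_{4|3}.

innov = [-1.8205]

step 1: x^-=[-1.0051, -0.3420]  P^-=[1.1023 0.2249; 0.2249 1.4358]  S=[1.2480]  K=[0.8815; 0.1687]  nu=[0.5017]  x^+=[-0.5629, -0.2574]  P^+=[0.1326 0.0393; 0.0393 1.4003]
step 2: x^-=[-0.5941, -0.3474]  P^-=[0.3083 0.0641; 0.0641 1.6063]  S=[0.4572]  K=[0.6730; 0.1051]  nu=[2.9306]  x^+=[1.3781, -0.0395]  P^+=[0.1013 0.0318; 0.0318 1.6012]
step 3: x^-=[1.4612, 0.1810]  P^-=[0.2733 0.0488; 0.0488 1.8040]  S=[0.4225]  K=[0.6457; 0.0728]  nu=[-0.8394]  x^+=[0.9192, 0.1199]  P^+=[0.0971 0.0289; 0.0289 1.8018]
step 4: x^-=[0.9732, 0.2669]  P^-=[0.2687 0.0431; 0.0431 2.0035]  S=[0.4181]  K=[0.6417; 0.0551]  nu=[-1.8205]  x^+=[-0.1951, 0.1666]  P^+=[0.0965 0.0283; 0.0283 2.0022]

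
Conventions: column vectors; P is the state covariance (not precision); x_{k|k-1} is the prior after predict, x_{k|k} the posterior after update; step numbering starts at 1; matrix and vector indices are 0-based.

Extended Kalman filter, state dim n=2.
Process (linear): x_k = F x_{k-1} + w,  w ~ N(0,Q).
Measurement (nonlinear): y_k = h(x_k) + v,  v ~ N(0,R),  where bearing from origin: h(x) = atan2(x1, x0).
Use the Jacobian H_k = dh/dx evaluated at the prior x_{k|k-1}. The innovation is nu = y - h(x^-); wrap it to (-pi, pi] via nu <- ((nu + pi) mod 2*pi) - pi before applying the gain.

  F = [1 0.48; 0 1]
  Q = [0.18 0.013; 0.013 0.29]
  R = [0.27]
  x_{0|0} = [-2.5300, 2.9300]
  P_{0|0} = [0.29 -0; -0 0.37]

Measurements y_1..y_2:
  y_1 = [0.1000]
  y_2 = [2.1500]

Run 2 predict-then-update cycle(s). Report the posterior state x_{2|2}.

x_post = [1.1116, 3.6265]

step 1: x^-=[-1.1236, 2.9300]  P^-=[0.5552 0.1906; 0.1906 0.6600]  H_jac=[-0.2975 -0.1141]  S=[0.3407]  K=[-0.5488; -0.3875]  nu=[-1.8370]  x^+=[-0.1155, 3.6418]  P^+=[0.4527 0.1182; 0.1182 0.6088]
step 2: x^-=[1.6325, 3.6418]  P^-=[0.8864 0.4234; 0.4234 0.8988]  H_jac=[-0.2286 0.1025]  S=[0.3059]  K=[-0.5206; -0.0153]  nu=[1.0006]  x^+=[1.1116, 3.6265]  P^+=[0.8035 0.4210; 0.4210 0.8988]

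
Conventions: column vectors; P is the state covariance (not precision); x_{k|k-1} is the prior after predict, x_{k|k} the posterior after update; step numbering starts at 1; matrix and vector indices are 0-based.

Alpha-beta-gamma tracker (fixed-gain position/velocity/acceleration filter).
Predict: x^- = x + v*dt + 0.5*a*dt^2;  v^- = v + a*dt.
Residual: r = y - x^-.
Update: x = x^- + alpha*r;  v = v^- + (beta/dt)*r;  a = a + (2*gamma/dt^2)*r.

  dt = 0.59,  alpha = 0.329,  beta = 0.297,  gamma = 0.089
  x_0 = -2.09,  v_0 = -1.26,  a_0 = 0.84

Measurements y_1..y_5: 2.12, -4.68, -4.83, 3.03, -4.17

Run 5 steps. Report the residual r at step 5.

step 1: x_pred=-2.6872  r=4.8072  x^+=-1.1056  v^+=1.6555  a^+=3.2981
step 2: x_pred=0.4452  r=-5.1252  x^+=-1.2410  v^+=1.0215  a^+=0.6774
step 3: x_pred=-0.5205  r=-4.3095  x^+=-1.9383  v^+=-0.7483  a^+=-1.5263
step 4: x_pred=-2.6454  r=5.6754  x^+=-0.7782  v^+=1.2082  a^+=1.3759
step 5: x_pred=0.1741  r=-4.3441  x^+=-1.2551  v^+=-0.1668  a^+=-0.8455

resid = -4.3441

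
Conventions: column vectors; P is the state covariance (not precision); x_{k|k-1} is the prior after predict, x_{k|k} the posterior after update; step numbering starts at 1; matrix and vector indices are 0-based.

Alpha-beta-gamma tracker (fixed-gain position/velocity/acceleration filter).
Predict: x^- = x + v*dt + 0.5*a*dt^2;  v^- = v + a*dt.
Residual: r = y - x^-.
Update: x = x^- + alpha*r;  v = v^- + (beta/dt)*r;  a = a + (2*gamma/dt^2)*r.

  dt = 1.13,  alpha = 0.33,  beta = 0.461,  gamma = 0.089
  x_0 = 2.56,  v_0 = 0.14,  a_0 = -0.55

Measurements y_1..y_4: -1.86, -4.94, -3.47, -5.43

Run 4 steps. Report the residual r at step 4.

resid = 6.8279

step 1: x_pred=2.3671  r=-4.2271  x^+=0.9721  v^+=-2.2060  a^+=-1.1393
step 2: x_pred=-2.2480  r=-2.6920  x^+=-3.1364  v^+=-4.5916  a^+=-1.5145
step 3: x_pred=-9.2918  r=5.8218  x^+=-7.3706  v^+=-3.9279  a^+=-0.7030
step 4: x_pred=-12.2579  r=6.8279  x^+=-10.0047  v^+=-1.9367  a^+=0.2489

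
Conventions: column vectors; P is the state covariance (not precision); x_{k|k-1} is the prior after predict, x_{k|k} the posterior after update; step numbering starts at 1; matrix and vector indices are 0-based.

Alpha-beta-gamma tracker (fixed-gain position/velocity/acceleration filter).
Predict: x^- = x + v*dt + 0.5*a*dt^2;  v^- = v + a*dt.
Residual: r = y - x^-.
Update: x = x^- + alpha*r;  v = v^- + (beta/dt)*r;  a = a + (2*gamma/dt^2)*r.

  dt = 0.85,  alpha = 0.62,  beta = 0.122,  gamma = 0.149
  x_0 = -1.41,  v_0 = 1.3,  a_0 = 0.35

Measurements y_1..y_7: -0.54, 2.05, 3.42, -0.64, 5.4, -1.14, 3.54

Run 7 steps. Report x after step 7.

step 1: x_pred=-0.1786  r=-0.3614  x^+=-0.4027  v^+=1.5456  a^+=0.2009
step 2: x_pred=0.9837  r=1.0663  x^+=1.6448  v^+=1.8695  a^+=0.6407
step 3: x_pred=3.4653  r=-0.0453  x^+=3.4372  v^+=2.4076  a^+=0.6220
step 4: x_pred=5.7084  r=-6.3484  x^+=1.7724  v^+=2.0251  a^+=-1.9964
step 5: x_pred=2.7725  r=2.6275  x^+=4.4016  v^+=0.7053  a^+=-0.9127
step 6: x_pred=4.6714  r=-5.8114  x^+=1.0683  v^+=-0.9046  a^+=-3.3096
step 7: x_pred=-0.8962  r=4.4362  x^+=1.8543  v^+=-3.0810  a^+=-1.4799

x_post = 1.8543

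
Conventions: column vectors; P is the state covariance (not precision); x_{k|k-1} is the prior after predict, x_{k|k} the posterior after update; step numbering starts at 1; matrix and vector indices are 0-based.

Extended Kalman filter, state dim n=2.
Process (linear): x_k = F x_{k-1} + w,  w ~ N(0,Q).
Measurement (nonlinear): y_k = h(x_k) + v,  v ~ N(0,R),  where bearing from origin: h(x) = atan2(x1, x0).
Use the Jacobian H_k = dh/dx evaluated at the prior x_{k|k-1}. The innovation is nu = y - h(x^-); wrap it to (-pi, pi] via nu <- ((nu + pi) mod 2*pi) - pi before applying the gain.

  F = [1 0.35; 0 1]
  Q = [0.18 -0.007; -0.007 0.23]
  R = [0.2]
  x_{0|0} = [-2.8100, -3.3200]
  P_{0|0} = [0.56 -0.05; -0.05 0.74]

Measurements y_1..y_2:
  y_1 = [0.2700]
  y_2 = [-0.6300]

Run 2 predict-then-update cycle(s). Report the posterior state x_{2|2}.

x_post = [-4.2391, -5.2547]

step 1: x^-=[-3.9720, -3.3200]  P^-=[0.7956 0.2020; 0.2020 0.9700]  H_jac=[0.1239 -0.1482]  S=[0.2261]  K=[0.3035; -0.5252]  nu=[2.7154]  x^+=[-3.1478, -4.7460]  P^+=[0.7748 0.2380; 0.2380 0.9076]
step 2: x^-=[-4.8089, -4.7460]  P^-=[1.2326 0.5487; 0.5487 1.1376]  H_jac=[0.1040 -0.1053]  S=[0.2139]  K=[0.3288; -0.2935]  nu=[1.7328]  x^+=[-4.2391, -5.2547]  P^+=[1.2095 0.5694; 0.5694 1.1192]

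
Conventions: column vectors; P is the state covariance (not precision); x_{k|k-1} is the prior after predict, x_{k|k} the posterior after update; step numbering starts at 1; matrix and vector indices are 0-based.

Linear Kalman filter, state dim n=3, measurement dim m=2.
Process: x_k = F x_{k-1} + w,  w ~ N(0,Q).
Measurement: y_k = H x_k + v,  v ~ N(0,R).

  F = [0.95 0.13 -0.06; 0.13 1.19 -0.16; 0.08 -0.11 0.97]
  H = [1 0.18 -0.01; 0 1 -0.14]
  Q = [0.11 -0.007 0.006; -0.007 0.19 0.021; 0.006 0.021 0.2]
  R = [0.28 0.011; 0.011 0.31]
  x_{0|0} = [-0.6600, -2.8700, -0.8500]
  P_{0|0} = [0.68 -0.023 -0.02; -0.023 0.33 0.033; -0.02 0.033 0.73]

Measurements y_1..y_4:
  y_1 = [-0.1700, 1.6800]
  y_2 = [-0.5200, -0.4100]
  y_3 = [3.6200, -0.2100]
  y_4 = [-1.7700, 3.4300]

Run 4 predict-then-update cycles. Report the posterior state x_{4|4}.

step 1: x^-=[-0.9491, -3.3651, -0.5616]  P^-=[0.7280 0.1088 -0.0013; 0.1088 0.6686 -0.0939; -0.0013 -0.0939 0.8855]  S=[1.0693 0.2449; 0.2449 1.0223]  K=[0.7139 -0.0644; 0.0661 0.6511; 0.0249 -0.2190]  nu=[1.3792, 4.9665]  x^+=[-0.2843, -0.0403, -1.6152]  P^+=[0.2013 -0.0116 0.0040; -0.0116 0.2095 0.0497; 0.0040 0.0497 0.8384]
step 2: x^-=[-0.1785, 0.1735, -1.5851]  P^-=[0.2942 0.0398 -0.0192; 0.0398 0.4889 -0.0766; -0.0192 -0.0766 0.9829]  S=[0.6051 0.1456; 0.1456 0.8396]  K=[0.5073 -0.0373; 0.0724 0.5825; -0.0097 -0.2535]  nu=[-0.3886, -0.8054]  x^+=[-0.3455, -0.3238, -1.3771]  P^+=[0.1428 -0.0068 -0.0055; -0.0068 0.1886 0.0513; -0.0055 0.0513 0.9282]
step 3: x^-=[-0.2877, -0.2099, -1.3278]  P^-=[0.2435 0.0371 -0.0374; 0.0371 0.4618 -0.0873; -0.0374 -0.0873 1.0648]  S=[0.5530 0.1410; 0.1410 0.8171]  K=[0.4602 -0.0276; 0.0743 0.5673; -0.0435 -0.2818]  nu=[3.9322, -0.1860]  x^+=[1.5269, -0.0232, -1.4464]  P^+=[0.1294 -0.0055 -0.0146; -0.0055 0.1839 0.0515; -0.0146 0.0515 0.9954]
step 4: x^-=[1.5343, 0.4023, -1.2783]  P^-=[0.2330 0.0382 -0.0507; 0.0382 0.4574 -0.0979; -0.0507 -0.0979 1.1265]  S=[0.5430 0.1437; 0.1437 0.8169]  K=[0.4488 -0.0235; 0.0747 0.5635; -0.0670 -0.3012]  nu=[-3.3895, 2.8487]  x^+=[-0.0538, 1.7546, -1.9093]  P^+=[0.1262 -0.0053 -0.0210; -0.0053 0.1828 0.0521; -0.0210 0.0521 1.0442]

x_post = [-0.0538, 1.7546, -1.9093]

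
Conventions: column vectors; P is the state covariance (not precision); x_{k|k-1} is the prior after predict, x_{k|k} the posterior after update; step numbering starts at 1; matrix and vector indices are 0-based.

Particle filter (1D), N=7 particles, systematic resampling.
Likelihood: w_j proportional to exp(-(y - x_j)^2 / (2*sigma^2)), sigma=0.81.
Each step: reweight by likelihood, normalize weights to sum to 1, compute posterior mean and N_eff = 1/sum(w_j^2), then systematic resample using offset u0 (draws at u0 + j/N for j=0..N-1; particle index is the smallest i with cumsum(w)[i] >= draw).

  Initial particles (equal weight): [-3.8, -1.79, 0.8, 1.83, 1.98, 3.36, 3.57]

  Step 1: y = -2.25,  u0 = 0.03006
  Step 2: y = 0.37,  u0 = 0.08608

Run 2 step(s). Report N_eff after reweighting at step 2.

N_eff = 6.0001

step 1: w=[0.1583, 0.8408, 0.0008, 0.0000, 0.0000, 0.0000, 0.0000]  mean=-2.1061  Neff=1.3660  idx=[0, 1, 1, 1, 1, 1, 1]
step 2: w=[0.0000, 0.1667, 0.1667, 0.1667, 0.1667, 0.1667, 0.1667]  mean=-1.7900  Neff=6.0001  idx=[1, 2, 3, 4, 4, 5, 6]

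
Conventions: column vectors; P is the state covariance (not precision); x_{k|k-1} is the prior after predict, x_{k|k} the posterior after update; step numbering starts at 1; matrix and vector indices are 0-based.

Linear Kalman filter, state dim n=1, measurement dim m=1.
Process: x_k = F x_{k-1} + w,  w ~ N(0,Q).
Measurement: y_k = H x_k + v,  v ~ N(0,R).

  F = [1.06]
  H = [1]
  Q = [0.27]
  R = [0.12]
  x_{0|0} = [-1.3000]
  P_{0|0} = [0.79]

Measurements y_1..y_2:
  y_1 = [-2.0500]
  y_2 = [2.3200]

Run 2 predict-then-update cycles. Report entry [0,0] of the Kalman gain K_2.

step 1: x^-=[-1.3780]  P^-=[1.1576]  S=[1.2776]  K=[0.9061]  nu=[-0.6720]  x^+=[-1.9869]  P^+=[0.1087]
step 2: x^-=[-2.1061]  P^-=[0.3922]  S=[0.5122]  K=[0.7657]  nu=[4.4261]  x^+=[1.2830]  P^+=[0.0919]

K[0,0] = 0.7657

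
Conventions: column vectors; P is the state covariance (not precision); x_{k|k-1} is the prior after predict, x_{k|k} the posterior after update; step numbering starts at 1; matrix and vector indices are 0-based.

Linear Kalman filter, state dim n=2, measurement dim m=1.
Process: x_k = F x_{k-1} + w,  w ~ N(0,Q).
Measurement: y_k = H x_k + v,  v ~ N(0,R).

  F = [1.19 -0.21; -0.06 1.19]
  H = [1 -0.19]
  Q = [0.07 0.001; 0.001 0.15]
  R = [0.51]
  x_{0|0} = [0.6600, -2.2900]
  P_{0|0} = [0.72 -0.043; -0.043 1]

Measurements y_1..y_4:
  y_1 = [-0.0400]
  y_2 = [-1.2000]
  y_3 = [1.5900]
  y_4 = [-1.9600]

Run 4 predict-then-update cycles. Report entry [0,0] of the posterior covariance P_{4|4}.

step 1: x^-=[1.2663, -2.7647]  P^-=[1.1552 -0.3617; -0.3617 1.5748]  S=[1.8595]  K=[0.6582; -0.3555]  nu=[-1.8316]  x^+=[0.0608, -2.1137]  P^+=[0.3496 0.0733; 0.0733 1.3399]
step 2: x^-=[0.5162, -2.5189]  P^-=[0.5875 -0.2541; -0.2541 2.0382]  S=[1.2677]  K=[0.5016; -0.5059]  nu=[-2.1948]  x^+=[-0.5846, -1.4085]  P^+=[0.2686 0.0676; 0.0676 1.7137]
step 3: x^-=[-0.3999, -1.6411]  P^-=[0.4922 -0.3499; -0.3499 2.5682]  S=[1.2279]  K=[0.4550; -0.6823]  nu=[1.6781]  x^+=[0.3636, -2.7861]  P^+=[0.2380 0.0313; 0.0313 1.9965]
step 4: x^-=[1.0178, -3.3373]  P^-=[0.4794 -0.4701; -0.4701 2.9736]  S=[1.2754]  K=[0.4459; -0.8116]  nu=[-3.6119]  x^+=[-0.5928, -0.4059]  P^+=[0.2258 -0.0085; -0.0085 2.1335]

P_post[0,0] = 0.2258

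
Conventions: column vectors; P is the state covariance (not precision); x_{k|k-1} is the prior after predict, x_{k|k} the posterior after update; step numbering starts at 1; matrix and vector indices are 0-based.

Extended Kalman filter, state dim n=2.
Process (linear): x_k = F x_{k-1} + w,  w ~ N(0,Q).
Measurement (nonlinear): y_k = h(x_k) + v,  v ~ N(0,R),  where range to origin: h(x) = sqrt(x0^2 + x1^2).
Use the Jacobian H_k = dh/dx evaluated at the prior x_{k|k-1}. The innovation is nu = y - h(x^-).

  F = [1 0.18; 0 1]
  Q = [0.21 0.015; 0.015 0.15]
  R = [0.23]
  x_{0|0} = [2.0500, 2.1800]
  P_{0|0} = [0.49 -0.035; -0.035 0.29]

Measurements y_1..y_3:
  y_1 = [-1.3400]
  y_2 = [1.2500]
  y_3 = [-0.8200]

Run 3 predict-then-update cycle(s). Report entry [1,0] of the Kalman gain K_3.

step 1: x^-=[2.4424, 2.1800]  P^-=[0.6968 0.0322; 0.0322 0.4400]  H_jac=[0.7460 0.6659]  S=[0.8449]  K=[0.6406; 0.3752]  nu=[-4.6138]  x^+=[-0.5133, 0.4489]  P^+=[0.3500 -0.1709; -0.1709 0.3211]
step 2: x^-=[-0.4325, 0.4489]  P^-=[0.5089 -0.0981; -0.0981 0.4711]  H_jac=[-0.6939 0.7201]  S=[0.8173]  K=[-0.5185; 0.4983]  nu=[0.6266]  x^+=[-0.7574, 0.7611]  P^+=[0.2892 0.1131; 0.1131 0.2681]
step 3: x^-=[-0.6204, 0.7611]  P^-=[0.5486 0.1763; 0.1763 0.4181]  H_jac=[-0.6318 0.7751]  S=[0.5275]  K=[-0.3980; 0.4032]  nu=[-1.8020]  x^+=[0.0967, 0.0346]  P^+=[0.4650 0.2610; 0.2610 0.3324]

K[1,0] = 0.4032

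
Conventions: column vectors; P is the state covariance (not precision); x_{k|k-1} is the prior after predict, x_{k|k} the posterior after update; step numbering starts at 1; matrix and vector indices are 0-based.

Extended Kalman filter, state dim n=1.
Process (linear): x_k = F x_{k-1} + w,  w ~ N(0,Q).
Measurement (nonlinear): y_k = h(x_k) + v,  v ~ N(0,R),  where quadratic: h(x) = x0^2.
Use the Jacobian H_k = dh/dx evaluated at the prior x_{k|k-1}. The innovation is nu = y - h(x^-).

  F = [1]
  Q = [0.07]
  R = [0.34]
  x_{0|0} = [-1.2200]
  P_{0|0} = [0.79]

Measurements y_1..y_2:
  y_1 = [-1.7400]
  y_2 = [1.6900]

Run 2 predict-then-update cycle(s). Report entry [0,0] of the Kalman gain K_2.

step 1: x^-=[-1.2200]  P^-=[0.8600]  H_jac=[-2.4400]  S=[5.4601]  K=[-0.3843]  nu=[-3.2284]  x^+=[0.0207]  P^+=[0.0536]
step 2: x^-=[0.0207]  P^-=[0.1236]  H_jac=[0.0414]  S=[0.3402]  K=[0.0151]  nu=[1.6896]  x^+=[0.0462]  P^+=[0.1235]

K[0,0] = 0.0151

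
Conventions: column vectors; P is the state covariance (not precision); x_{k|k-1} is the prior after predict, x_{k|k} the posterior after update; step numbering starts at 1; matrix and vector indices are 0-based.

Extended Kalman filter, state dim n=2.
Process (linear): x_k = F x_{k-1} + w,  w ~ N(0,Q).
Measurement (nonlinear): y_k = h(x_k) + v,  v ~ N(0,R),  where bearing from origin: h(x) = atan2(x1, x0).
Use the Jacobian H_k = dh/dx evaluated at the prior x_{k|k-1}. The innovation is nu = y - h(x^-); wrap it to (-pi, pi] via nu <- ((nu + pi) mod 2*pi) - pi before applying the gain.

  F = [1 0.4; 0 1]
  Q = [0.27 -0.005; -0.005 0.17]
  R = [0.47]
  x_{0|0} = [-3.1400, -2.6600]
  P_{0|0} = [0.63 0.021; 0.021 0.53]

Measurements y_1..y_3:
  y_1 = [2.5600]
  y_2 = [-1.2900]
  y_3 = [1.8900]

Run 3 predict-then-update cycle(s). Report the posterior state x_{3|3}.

x_post = [-6.4169, -2.4279]

step 1: x^-=[-4.2040, -2.6600]  P^-=[1.0016 0.2280; 0.2280 0.7000]  H_jac=[0.1075 -0.1699]  S=[0.4934]  K=[0.1397; -0.1913]  nu=[-1.1457]  x^+=[-4.3640, -2.4408]  P^+=[0.9920 0.2412; 0.2412 0.6819]
step 2: x^-=[-5.3404, -2.4408]  P^-=[1.5640 0.5090; 0.5090 0.8519]  H_jac=[0.0708 -0.1549]  S=[0.4871]  K=[0.0655; -0.1969]  nu=[1.4229]  x^+=[-5.2472, -2.7210]  P^+=[1.5619 0.5152; 0.5152 0.8330]
step 3: x^-=[-6.3356, -2.7210]  P^-=[2.3774 0.8435; 0.8435 1.0030]  H_jac=[0.0572 -0.1333]  S=[0.4827]  K=[0.0490; -0.1769]  nu=[-1.6573]  x^+=[-6.4169, -2.4279]  P^+=[2.3763 0.8476; 0.8476 0.9879]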